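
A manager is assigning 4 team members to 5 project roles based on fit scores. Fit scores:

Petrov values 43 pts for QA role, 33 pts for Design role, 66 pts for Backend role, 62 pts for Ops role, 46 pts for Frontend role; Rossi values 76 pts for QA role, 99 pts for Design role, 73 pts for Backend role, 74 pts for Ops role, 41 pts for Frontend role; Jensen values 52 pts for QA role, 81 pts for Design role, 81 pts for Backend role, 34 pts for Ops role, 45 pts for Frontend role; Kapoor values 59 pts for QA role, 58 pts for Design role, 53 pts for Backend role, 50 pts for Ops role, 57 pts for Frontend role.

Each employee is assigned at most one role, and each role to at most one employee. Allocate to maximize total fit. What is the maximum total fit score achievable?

Max total: 301 pts

This is a one-to-one assignment (maximum-weight bipartite matching).
Optimal: Petrov→Ops role (62 pts), Rossi→Design role (99 pts), Jensen→Backend role (81 pts), Kapoor→QA role (59 pts) — total 62+99+81+59 = 301 pts.
Row-greedy (each employee in turn takes its best remaining role) gives 274 pts, worse by 27.
Swapping Rossi↔Kapoor (Rossi→QA role 76 pts, Kapoor→Design role 58 pts) loses 24.
Checked against all permutations: 301 pts is optimal.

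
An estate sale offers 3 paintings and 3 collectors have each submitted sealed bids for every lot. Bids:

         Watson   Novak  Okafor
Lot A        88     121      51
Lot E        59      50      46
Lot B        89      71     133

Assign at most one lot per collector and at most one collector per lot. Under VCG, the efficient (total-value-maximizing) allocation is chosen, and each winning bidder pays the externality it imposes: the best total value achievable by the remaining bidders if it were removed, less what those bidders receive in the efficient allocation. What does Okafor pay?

Okafor pays $30.

Efficient allocation: Watson→Lot E ($59), Novak→Lot A ($121), Okafor→Lot B ($133); total welfare W = $313.
Okafor receives Lot B at value $133, so the others get W − 133 = $180.
Without Okafor: best allocation of the remaining 2 bidders over all 3 lots is Watson→Lot B ($89), Novak→Lot A ($121), total $210.
VCG payment = (others' best without Okafor) − (others' welfare with Okafor) = 210 − 180 = $30.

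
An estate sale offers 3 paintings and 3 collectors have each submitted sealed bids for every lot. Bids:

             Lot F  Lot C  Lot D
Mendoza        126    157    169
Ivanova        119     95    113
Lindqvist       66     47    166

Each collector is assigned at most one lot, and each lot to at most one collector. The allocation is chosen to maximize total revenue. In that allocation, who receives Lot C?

Mendoza receives Lot C.

Optimal: Mendoza→Lot C ($157), Ivanova→Lot F ($119), Lindqvist→Lot D ($166) — total 157+119+166 = $442.
Max-entry greedy (repeatedly take the single best remaining cell) gives $335, worse by 107.
Next-best assignment: Mendoza→Lot F, Ivanova→Lot C, Lindqvist→Lot D = $387.
Swapping Ivanova↔Mendoza (Ivanova→Lot C $95, Mendoza→Lot F $126) loses 55.
No other one-to-one assignment exceeds $442.
Mendoza's own top lot is Lot D ($169), but forcing Mendoza→Lot D and reassigning the rest optimally gives only $335 — worse by 107.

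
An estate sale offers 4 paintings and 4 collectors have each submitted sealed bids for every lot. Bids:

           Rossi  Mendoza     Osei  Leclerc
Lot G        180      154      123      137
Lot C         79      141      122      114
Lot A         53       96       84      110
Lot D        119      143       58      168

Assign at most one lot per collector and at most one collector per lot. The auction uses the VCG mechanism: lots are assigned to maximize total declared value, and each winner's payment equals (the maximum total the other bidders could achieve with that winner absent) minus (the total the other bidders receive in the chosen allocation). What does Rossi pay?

Rossi pays $51.

Efficient allocation: Rossi→Lot G ($180), Mendoza→Lot C ($141), Osei→Lot A ($84), Leclerc→Lot D ($168); total welfare W = $573.
Rossi receives Lot G at value $180, so the others get W − 180 = $393.
Without Rossi: best allocation of the remaining 3 bidders over all 4 lots is Mendoza→Lot G ($154), Osei→Lot C ($122), Leclerc→Lot D ($168), total $444.
VCG payment = (others' best without Rossi) − (others' welfare with Rossi) = 444 − 393 = $51.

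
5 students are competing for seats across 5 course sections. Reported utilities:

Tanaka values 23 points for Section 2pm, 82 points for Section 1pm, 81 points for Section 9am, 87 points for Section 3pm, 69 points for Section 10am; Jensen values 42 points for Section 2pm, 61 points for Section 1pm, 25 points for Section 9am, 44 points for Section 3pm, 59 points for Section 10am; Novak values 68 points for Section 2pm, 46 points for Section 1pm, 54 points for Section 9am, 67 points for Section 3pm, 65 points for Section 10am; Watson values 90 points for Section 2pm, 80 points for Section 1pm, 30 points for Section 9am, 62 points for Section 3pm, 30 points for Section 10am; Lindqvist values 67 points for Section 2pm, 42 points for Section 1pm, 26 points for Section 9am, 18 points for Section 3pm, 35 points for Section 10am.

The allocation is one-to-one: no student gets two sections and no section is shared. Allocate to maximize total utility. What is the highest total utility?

Max total: 354 points

Optimal: Tanaka→Section 9am (81 points), Jensen→Section 10am (59 points), Novak→Section 3pm (67 points), Watson→Section 1pm (80 points), Lindqvist→Section 2pm (67 points) — total 81+59+67+80+67 = 354 points.
Column-greedy (each section in turn goes to its best remaining student) gives 305 points, worse by 49.
Next-best assignment: Tanaka→Section 3pm, Jensen→Section 10am, Novak→Section 9am, Watson→Section 1pm, Lindqvist→Section 2pm = 347 points.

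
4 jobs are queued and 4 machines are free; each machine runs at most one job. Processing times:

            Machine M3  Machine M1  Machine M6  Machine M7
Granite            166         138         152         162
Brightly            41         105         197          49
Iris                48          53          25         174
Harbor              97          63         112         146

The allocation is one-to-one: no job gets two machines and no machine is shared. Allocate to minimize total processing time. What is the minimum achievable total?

Min total: 291 min

This is a one-to-one assignment (minimum-cost bipartite matching).
Optimal: Granite→Machine M7 (162 min), Brightly→Machine M3 (41 min), Iris→Machine M6 (25 min), Harbor→Machine M1 (63 min) — total 162+41+25+63 = 291 min.
Column-greedy (each machine in turn goes to its cheapest remaining job) gives 368 min, worse by 77.
Checked against all permutations: 291 min is optimal.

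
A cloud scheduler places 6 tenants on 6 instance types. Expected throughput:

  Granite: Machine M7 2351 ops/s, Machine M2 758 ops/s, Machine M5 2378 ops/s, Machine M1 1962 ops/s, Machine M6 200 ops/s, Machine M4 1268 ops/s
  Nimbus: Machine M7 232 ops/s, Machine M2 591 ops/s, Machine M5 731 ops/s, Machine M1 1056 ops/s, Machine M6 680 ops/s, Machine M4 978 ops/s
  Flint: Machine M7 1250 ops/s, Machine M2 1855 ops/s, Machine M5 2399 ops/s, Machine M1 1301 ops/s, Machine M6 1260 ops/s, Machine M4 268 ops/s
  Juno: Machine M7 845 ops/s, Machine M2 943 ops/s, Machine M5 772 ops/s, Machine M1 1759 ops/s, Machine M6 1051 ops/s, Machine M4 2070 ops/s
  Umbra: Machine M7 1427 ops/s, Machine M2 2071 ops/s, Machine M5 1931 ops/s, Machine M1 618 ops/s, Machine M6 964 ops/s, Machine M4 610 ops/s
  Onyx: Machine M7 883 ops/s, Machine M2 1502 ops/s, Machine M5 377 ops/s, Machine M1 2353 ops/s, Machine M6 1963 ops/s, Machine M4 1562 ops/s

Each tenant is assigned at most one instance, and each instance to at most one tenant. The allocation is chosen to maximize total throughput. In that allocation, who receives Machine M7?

This is a one-to-one assignment (maximum-weight bipartite matching).
Optimal: Granite→Machine M7 (2351 ops/s), Nimbus→Machine M6 (680 ops/s), Flint→Machine M5 (2399 ops/s), Juno→Machine M4 (2070 ops/s), Umbra→Machine M2 (2071 ops/s), Onyx→Machine M1 (2353 ops/s) — total 2351+680+2399+2070+2071+2353 = 11924 ops/s.
Column-greedy (each instance in turn goes to its best remaining tenant) gives 11203 ops/s, worse by 721.
Next-best assignment: Granite→Machine M7, Nimbus→Machine M1, Flint→Machine M5, Juno→Machine M4, Umbra→Machine M2, Onyx→Machine M6 = 11910 ops/s.
Granite's own top instance is Machine M5 (2378 ops/s), but forcing Granite→Machine M5 and reassigning the rest optimally gives only 10802 ops/s — worse by 1122.

Granite receives Machine M7.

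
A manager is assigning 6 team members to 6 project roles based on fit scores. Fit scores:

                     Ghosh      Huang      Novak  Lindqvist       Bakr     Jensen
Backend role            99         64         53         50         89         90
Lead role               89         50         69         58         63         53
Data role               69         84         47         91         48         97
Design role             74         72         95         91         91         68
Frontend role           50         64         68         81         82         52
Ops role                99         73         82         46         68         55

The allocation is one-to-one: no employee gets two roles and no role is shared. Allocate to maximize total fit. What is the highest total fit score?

Maximum total: 524 pts

Optimal: Ghosh→Lead role (89 pts), Huang→Ops role (73 pts), Novak→Design role (95 pts), Lindqvist→Frontend role (81 pts), Bakr→Backend role (89 pts), Jensen→Data role (97 pts) — total 89+73+95+81+89+97 = 524 pts.
Max-entry greedy (repeatedly take the single best remaining cell) gives 504 pts, worse by 20.
Next-best assignment: Ghosh→Lead role, Huang→Ops role, Novak→Design role, Lindqvist→Data role, Bakr→Frontend role, Jensen→Backend role = 520 pts.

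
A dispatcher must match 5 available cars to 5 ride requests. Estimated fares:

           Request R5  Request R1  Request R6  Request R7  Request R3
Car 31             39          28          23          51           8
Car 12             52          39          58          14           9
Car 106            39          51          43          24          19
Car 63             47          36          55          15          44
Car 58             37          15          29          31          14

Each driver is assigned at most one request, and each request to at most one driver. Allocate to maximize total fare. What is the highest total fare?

Maximum total: $241

This is the linear assignment problem.
Optimal: Car 31→Request R7 ($51), Car 12→Request R6 ($58), Car 106→Request R1 ($51), Car 63→Request R3 ($44), Car 58→Request R5 ($37) — total 51+58+51+44+37 = $241.
Column-greedy (each request in turn goes to its best remaining driver) gives $223, worse by 18.
Next-best assignment: Car 31→Request R7, Car 12→Request R5, Car 106→Request R1, Car 63→Request R3, Car 58→Request R6 = $227.
Swapping Car 12↔Car 63 (Car 12→Request R3 $9, Car 63→Request R6 $55) loses 38.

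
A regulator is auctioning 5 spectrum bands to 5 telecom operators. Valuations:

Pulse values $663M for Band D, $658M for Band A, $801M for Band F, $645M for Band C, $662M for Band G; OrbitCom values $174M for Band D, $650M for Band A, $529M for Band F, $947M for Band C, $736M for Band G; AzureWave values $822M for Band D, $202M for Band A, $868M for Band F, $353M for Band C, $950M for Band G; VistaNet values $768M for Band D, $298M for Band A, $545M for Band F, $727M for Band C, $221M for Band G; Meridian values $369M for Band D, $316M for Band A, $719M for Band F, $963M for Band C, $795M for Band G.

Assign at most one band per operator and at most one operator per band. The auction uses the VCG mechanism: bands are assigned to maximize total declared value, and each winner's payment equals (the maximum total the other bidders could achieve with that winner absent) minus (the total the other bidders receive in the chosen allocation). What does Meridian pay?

Efficient allocation: Pulse→Band F ($801M), OrbitCom→Band A ($650M), AzureWave→Band G ($950M), VistaNet→Band D ($768M), Meridian→Band C ($963M); total welfare W = $4132M.
Meridian receives Band C at value $963M, so the others get W − 963 = $3169M.
Without Meridian: best allocation of the remaining 4 bidders over all 5 bands is Pulse→Band F ($801M), OrbitCom→Band C ($947M), AzureWave→Band G ($950M), VistaNet→Band D ($768M), total $3466M.
VCG payment = (others' best without Meridian) − (others' welfare with Meridian) = 3466 − 3169 = $297M.

Meridian pays $297M.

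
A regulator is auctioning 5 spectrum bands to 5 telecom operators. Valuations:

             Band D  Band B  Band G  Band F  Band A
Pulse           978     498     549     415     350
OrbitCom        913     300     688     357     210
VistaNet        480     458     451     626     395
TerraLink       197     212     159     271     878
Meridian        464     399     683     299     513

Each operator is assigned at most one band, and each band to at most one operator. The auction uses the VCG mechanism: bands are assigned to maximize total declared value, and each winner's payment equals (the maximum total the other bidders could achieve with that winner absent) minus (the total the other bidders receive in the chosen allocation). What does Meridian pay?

Meridian pays $255M.

Efficient allocation: Pulse→Band B ($498M), OrbitCom→Band D ($913M), VistaNet→Band F ($626M), TerraLink→Band A ($878M), Meridian→Band G ($683M); total welfare W = $3598M.
Meridian receives Band G at value $683M, so the others get W − 683 = $2915M.
Without Meridian: best allocation of the remaining 4 bidders over all 5 bands is Pulse→Band D ($978M), OrbitCom→Band G ($688M), VistaNet→Band F ($626M), TerraLink→Band A ($878M), total $3170M.
VCG payment = (others' best without Meridian) − (others' welfare with Meridian) = 3170 − 2915 = $255M.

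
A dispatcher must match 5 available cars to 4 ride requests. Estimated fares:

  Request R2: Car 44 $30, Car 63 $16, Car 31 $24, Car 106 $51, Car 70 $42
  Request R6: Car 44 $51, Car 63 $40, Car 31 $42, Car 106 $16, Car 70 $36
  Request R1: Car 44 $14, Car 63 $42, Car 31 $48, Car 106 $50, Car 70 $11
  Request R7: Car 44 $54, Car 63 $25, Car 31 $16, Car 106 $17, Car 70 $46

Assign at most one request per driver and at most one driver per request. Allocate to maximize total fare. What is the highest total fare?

Maximum total: $196

Optimal: Car 106→Request R2 ($51), Car 44→Request R6 ($51), Car 31→Request R1 ($48), Car 70→Request R7 ($46) — total 51+51+48+46 = $196.
Row-greedy (each driver in turn takes its best remaining request) gives $189, worse by 7.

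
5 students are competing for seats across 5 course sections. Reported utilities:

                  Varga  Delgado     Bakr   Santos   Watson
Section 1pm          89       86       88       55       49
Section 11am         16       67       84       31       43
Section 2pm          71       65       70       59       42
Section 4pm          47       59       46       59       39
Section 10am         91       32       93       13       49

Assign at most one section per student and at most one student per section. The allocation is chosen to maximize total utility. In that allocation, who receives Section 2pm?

Watson receives Section 2pm.

Optimal: Varga→Section 10am (91 points), Delgado→Section 1pm (86 points), Bakr→Section 11am (84 points), Santos→Section 4pm (59 points), Watson→Section 2pm (42 points) — total 91+86+84+59+42 = 362 points.
Column-greedy (each section in turn goes to its best remaining student) gives 346 points, worse by 16.
Next-best assignment: Varga→Section 10am, Delgado→Section 1pm, Bakr→Section 11am, Santos→Section 2pm, Watson→Section 4pm = 359 points.
Swapping Delgado↔Bakr (Delgado→Section 11am 67 points, Bakr→Section 1pm 88 points) loses 15.
Every other assignment is strictly worse.
Watson's own top section is Section 1pm (49 points), but forcing Watson→Section 1pm and reassigning the rest optimally gives only 348 points — worse by 14.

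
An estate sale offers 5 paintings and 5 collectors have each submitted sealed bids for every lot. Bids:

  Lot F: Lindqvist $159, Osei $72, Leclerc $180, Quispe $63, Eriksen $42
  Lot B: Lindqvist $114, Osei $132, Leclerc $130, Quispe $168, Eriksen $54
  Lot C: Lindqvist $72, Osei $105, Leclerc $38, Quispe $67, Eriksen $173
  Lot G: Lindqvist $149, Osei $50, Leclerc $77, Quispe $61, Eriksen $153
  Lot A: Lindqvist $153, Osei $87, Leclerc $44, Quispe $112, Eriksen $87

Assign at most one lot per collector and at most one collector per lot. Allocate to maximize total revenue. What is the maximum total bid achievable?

This is the linear assignment problem.
Optimal: Lindqvist→Lot A ($153), Osei→Lot C ($105), Leclerc→Lot F ($180), Quispe→Lot B ($168), Eriksen→Lot G ($153) — total 153+105+180+168+153 = $759.
Column-greedy (each lot in turn goes to its best remaining collector) gives $757, worse by 2.
Swapping Leclerc↔Quispe (Leclerc→Lot B $130, Quispe→Lot F $63) loses 155.

Max total: $759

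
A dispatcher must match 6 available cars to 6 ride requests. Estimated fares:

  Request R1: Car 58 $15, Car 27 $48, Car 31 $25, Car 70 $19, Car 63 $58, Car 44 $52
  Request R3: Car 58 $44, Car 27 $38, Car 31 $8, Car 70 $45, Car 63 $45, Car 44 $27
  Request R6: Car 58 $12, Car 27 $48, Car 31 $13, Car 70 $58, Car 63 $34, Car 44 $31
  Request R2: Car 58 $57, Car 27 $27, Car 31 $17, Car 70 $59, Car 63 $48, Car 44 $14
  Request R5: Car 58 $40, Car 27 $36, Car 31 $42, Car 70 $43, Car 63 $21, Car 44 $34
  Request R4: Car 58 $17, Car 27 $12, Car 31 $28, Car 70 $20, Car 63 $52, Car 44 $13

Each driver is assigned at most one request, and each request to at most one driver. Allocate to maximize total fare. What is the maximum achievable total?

Maximum total: $299

Optimal: Car 58→Request R2 ($57), Car 27→Request R3 ($38), Car 31→Request R5 ($42), Car 70→Request R6 ($58), Car 63→Request R4 ($52), Car 44→Request R1 ($52) — total 57+38+42+58+52+52 = $299.
Max-entry greedy (repeatedly take the single best remaining cell) gives $264, worse by 35.
Swapping Car 31↔Car 44 (Car 31→Request R1 $25, Car 44→Request R5 $34) loses 35.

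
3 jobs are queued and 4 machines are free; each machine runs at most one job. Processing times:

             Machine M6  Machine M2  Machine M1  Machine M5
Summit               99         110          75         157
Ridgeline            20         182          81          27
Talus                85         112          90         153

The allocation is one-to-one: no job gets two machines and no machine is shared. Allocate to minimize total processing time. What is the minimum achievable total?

Treat this as an assignment problem: match each job to one machine.
Optimal: Summit→Machine M1 (75 min), Ridgeline→Machine M5 (27 min), Talus→Machine M6 (85 min) — total 75+27+85 = 187 min.
Column-greedy (each machine in turn goes to its cheapest remaining job) gives 220 min, worse by 33.

Min total: 187 min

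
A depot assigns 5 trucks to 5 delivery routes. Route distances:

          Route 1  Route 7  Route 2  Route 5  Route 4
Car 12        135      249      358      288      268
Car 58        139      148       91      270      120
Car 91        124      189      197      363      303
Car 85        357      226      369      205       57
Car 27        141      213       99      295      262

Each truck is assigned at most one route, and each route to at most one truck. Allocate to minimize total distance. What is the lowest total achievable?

Optimal: Car 12→Route 5 (288 km), Car 58→Route 7 (148 km), Car 91→Route 1 (124 km), Car 85→Route 4 (57 km), Car 27→Route 2 (99 km) — total 288+148+124+57+99 = 716 km.
Min-entry greedy (repeatedly take the single cheapest remaining cell) gives 773 km, worse by 57.
Next-best assignment: Car 12→Route 1, Car 58→Route 4, Car 91→Route 7, Car 85→Route 5, Car 27→Route 2 = 748 km.
Swapping Car 58↔Car 27 (Car 58→Route 2 91 km, Car 27→Route 7 213 km) adds 57.

Min total: 716 km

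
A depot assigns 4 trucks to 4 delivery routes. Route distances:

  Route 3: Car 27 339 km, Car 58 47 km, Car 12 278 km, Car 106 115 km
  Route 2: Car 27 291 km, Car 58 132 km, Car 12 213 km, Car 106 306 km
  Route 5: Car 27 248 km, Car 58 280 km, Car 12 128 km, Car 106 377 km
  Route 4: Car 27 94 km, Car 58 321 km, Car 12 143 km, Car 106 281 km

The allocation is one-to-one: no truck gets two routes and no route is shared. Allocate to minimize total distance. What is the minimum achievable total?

Minimum total: 469 km

This is the linear assignment problem.
Optimal: Car 27→Route 4 (94 km), Car 58→Route 2 (132 km), Car 12→Route 5 (128 km), Car 106→Route 3 (115 km) — total 94+132+128+115 = 469 km.
Column-greedy (each route in turn goes to its cheapest remaining truck) gives 789 km, worse by 320.
Next-best assignment: Car 27→Route 4, Car 58→Route 3, Car 12→Route 5, Car 106→Route 2 = 575 km.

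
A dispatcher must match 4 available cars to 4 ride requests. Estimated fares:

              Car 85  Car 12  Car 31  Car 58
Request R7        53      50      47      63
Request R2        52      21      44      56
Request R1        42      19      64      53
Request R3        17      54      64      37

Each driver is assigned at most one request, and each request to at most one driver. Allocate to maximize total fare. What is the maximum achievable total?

This is the linear assignment problem.
Optimal: Car 85→Request R2 ($52), Car 12→Request R3 ($54), Car 31→Request R1 ($64), Car 58→Request R7 ($63) — total 52+54+64+63 = $233.
Row-greedy (each driver in turn takes its best remaining request) gives $227, worse by 6.
Swapping Car 58↔Car 12 (Car 58→Request R3 $37, Car 12→Request R7 $50) loses 30.
Every other assignment is strictly worse.

Max total: $233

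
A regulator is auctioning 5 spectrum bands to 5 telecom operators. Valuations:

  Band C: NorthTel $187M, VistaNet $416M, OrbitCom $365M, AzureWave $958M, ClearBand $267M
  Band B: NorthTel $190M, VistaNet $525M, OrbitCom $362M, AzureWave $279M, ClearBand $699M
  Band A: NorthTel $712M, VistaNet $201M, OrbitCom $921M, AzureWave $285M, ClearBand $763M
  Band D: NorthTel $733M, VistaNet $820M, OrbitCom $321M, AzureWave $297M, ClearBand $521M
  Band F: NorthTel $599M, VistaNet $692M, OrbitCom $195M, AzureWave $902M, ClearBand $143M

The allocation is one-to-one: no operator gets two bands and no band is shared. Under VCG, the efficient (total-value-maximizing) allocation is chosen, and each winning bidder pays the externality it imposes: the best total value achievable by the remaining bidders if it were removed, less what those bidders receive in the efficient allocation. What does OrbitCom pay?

OrbitCom pays $107M.

Efficient allocation: NorthTel→Band D ($733M), VistaNet→Band F ($692M), OrbitCom→Band A ($921M), AzureWave→Band C ($958M), ClearBand→Band B ($699M); total welfare W = $4003M.
OrbitCom receives Band A at value $921M, so the others get W − 921 = $3082M.
Without OrbitCom: best allocation of the remaining 4 bidders over all 5 bands is NorthTel→Band A ($712M), VistaNet→Band D ($820M), AzureWave→Band C ($958M), ClearBand→Band B ($699M), total $3189M.
VCG payment = (others' best without OrbitCom) − (others' welfare with OrbitCom) = 3189 − 3082 = $107M.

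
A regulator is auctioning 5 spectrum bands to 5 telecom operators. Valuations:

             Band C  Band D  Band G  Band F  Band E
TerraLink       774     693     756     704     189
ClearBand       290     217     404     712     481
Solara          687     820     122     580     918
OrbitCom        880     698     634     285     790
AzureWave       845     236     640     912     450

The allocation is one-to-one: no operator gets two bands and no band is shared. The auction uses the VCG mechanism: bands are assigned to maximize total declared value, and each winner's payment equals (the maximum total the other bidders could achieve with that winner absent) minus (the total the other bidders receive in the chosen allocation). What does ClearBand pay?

ClearBand pays $249M.

Efficient allocation: TerraLink→Band G ($756M), ClearBand→Band F ($712M), Solara→Band E ($918M), OrbitCom→Band D ($698M), AzureWave→Band C ($845M); total welfare W = $3929M.
ClearBand receives Band F at value $712M, so the others get W − 712 = $3217M.
Without ClearBand: best allocation of the remaining 4 bidders over all 5 bands is TerraLink→Band G ($756M), Solara→Band E ($918M), OrbitCom→Band C ($880M), AzureWave→Band F ($912M), total $3466M.
VCG payment = (others' best without ClearBand) − (others' welfare with ClearBand) = 3466 − 3217 = $249M.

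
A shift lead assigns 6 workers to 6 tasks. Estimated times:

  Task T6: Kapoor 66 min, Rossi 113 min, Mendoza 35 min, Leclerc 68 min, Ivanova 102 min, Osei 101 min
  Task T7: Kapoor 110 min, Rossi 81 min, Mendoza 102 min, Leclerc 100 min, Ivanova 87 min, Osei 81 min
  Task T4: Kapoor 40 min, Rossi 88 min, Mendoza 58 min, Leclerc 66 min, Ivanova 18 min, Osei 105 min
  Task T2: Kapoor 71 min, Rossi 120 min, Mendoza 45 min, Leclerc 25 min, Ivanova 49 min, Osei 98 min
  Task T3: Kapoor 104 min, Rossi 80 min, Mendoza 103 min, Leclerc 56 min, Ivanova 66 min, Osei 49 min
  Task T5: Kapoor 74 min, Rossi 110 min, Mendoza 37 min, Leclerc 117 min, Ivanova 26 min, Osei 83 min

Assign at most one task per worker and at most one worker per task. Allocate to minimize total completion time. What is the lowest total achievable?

Optimal: Kapoor→Task T4 (40 min), Rossi→Task T7 (81 min), Mendoza→Task T6 (35 min), Leclerc→Task T2 (25 min), Ivanova→Task T5 (26 min), Osei→Task T3 (49 min) — total 40+81+35+25+26+49 = 256 min.
Column-greedy (each task in turn goes to its cheapest remaining worker) gives 282 min, worse by 26.

Minimum total: 256 min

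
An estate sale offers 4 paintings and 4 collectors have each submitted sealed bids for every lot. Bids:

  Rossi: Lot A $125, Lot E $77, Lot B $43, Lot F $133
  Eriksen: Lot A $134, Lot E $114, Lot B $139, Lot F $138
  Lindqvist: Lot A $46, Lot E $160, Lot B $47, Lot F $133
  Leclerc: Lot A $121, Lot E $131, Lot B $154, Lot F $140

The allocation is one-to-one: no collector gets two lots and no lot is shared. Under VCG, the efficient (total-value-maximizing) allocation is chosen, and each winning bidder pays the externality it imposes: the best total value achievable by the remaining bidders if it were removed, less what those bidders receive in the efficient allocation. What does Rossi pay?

Efficient allocation: Rossi→Lot F ($133), Eriksen→Lot A ($134), Lindqvist→Lot E ($160), Leclerc→Lot B ($154); total welfare W = $581.
Rossi receives Lot F at value $133, so the others get W − 133 = $448.
Without Rossi: best allocation of the remaining 3 bidders over all 4 lots is Eriksen→Lot F ($138), Lindqvist→Lot E ($160), Leclerc→Lot B ($154), total $452.
VCG payment = (others' best without Rossi) − (others' welfare with Rossi) = 452 − 448 = $4.

Rossi pays $4.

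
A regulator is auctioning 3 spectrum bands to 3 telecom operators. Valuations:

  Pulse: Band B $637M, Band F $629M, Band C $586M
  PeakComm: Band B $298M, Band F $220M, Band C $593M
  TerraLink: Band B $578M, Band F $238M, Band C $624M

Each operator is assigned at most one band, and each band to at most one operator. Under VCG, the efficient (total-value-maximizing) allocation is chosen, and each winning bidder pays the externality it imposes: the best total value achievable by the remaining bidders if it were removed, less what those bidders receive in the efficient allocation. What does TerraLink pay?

TerraLink pays $8M.

Efficient allocation: Pulse→Band F ($629M), PeakComm→Band C ($593M), TerraLink→Band B ($578M); total welfare W = $1800M.
TerraLink receives Band B at value $578M, so the others get W − 578 = $1222M.
Without TerraLink: best allocation of the remaining 2 bidders over all 3 bands is Pulse→Band B ($637M), PeakComm→Band C ($593M), total $1230M.
VCG payment = (others' best without TerraLink) − (others' welfare with TerraLink) = 1230 − 1222 = $8M.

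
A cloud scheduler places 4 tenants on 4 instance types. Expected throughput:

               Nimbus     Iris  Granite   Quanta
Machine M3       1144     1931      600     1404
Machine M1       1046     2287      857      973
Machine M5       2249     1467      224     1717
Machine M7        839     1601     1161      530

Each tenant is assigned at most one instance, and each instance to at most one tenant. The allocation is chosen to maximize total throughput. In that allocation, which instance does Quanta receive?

This is the linear assignment problem.
Optimal: Nimbus→Machine M5 (2249 ops/s), Iris→Machine M1 (2287 ops/s), Granite→Machine M7 (1161 ops/s), Quanta→Machine M3 (1404 ops/s) — total 2249+2287+1161+1404 = 7101 ops/s.
Column-greedy (each instance in turn goes to its best remaining tenant) gives 5855 ops/s, worse by 1246.
Swapping Iris↔Granite (Iris→Machine M7 1601 ops/s, Granite→Machine M1 857 ops/s) loses 990.
Quanta's own top instance is Machine M5 (1717 ops/s), but forcing Quanta→Machine M5 and reassigning the rest optimally gives only 6309 ops/s — worse by 792.

Quanta receives Machine M3.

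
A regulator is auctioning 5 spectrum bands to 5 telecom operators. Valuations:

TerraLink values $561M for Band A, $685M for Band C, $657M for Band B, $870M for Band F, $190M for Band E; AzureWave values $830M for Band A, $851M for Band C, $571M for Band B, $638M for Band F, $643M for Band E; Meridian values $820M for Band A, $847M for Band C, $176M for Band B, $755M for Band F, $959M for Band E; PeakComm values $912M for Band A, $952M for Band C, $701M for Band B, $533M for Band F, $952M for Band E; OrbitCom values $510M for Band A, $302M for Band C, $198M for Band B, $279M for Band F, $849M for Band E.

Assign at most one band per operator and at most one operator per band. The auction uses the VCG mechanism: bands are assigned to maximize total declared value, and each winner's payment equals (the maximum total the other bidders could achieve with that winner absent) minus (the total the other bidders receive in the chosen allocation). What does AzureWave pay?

AzureWave pays $224M.

Efficient allocation: TerraLink→Band F ($870M), AzureWave→Band A ($830M), Meridian→Band C ($847M), PeakComm→Band B ($701M), OrbitCom→Band E ($849M); total welfare W = $4097M.
AzureWave receives Band A at value $830M, so the others get W − 830 = $3267M.
Without AzureWave: best allocation of the remaining 4 bidders over all 5 bands is TerraLink→Band F ($870M), Meridian→Band A ($820M), PeakComm→Band C ($952M), OrbitCom→Band E ($849M), total $3491M.
VCG payment = (others' best without AzureWave) − (others' welfare with AzureWave) = 3491 − 3267 = $224M.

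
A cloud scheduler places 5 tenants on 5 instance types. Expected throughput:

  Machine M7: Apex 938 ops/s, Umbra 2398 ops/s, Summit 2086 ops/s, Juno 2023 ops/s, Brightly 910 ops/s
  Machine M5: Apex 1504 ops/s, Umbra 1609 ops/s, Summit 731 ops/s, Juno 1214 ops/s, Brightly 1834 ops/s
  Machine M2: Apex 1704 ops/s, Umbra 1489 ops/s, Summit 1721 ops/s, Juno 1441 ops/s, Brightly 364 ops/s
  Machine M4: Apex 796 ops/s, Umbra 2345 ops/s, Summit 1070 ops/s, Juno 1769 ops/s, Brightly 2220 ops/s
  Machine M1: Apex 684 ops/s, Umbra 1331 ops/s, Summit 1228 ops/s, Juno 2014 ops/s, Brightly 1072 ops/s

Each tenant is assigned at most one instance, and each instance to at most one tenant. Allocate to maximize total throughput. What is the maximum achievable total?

Max total: 9983 ops/s

Treat this as an assignment problem: match each tenant to one instance.
Optimal: Apex→Machine M2 (1704 ops/s), Umbra→Machine M4 (2345 ops/s), Summit→Machine M7 (2086 ops/s), Juno→Machine M1 (2014 ops/s), Brightly→Machine M5 (1834 ops/s) — total 1704+2345+2086+2014+1834 = 9983 ops/s.
Column-greedy (each instance in turn goes to its best remaining tenant) gives 8406 ops/s, worse by 1577.
Checked against all permutations: 9983 ops/s is optimal.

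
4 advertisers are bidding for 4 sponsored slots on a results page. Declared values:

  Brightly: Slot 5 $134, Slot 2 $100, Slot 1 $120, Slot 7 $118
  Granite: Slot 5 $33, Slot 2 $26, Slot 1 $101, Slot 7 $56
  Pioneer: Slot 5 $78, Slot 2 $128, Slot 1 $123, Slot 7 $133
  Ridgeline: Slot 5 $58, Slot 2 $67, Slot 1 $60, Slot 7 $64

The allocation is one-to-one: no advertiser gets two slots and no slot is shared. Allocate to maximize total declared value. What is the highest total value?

This is the linear assignment problem.
Optimal: Brightly→Slot 5 ($134), Granite→Slot 1 ($101), Pioneer→Slot 7 ($133), Ridgeline→Slot 2 ($67) — total 134+101+133+67 = $435.
Column-greedy (each slot in turn goes to its best remaining advertiser) gives $427, worse by 8.
No other one-to-one assignment exceeds $435.

Maximum total: $435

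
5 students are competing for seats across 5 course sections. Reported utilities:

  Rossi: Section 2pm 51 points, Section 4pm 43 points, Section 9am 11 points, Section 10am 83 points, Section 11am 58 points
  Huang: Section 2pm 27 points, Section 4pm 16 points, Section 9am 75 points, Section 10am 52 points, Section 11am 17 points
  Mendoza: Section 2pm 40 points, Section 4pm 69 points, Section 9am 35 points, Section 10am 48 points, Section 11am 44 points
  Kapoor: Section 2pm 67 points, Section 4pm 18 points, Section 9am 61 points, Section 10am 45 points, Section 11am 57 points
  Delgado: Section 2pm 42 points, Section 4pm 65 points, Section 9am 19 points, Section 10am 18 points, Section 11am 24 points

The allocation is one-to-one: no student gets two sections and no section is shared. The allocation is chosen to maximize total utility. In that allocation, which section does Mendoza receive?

Mendoza receives Section 11am.

This is a one-to-one assignment (maximum-weight bipartite matching).
Optimal: Rossi→Section 10am (83 points), Huang→Section 9am (75 points), Mendoza→Section 11am (44 points), Kapoor→Section 2pm (67 points), Delgado→Section 4pm (65 points) — total 83+75+44+67+65 = 334 points.
Row-greedy (each student in turn takes its best remaining section) gives 318 points, worse by 16.
Next-best assignment: Rossi→Section 10am, Huang→Section 9am, Mendoza→Section 4pm, Kapoor→Section 11am, Delgado→Section 2pm = 326 points.
Swapping Kapoor↔Mendoza (Kapoor→Section 11am 57 points, Mendoza→Section 2pm 40 points) loses 14.
Mendoza's own top section is Section 4pm (69 points), but forcing Mendoza→Section 4pm and reassigning the rest optimally gives only 326 points — worse by 8.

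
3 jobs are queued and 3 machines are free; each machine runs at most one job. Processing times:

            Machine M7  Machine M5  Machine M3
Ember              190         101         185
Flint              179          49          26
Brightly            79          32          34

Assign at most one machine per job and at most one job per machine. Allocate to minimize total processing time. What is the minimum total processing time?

Min total: 206 min

Optimal: Ember→Machine M5 (101 min), Flint→Machine M3 (26 min), Brightly→Machine M7 (79 min) — total 101+26+79 = 206 min.
Next-best assignment: Ember→Machine M7, Flint→Machine M3, Brightly→Machine M5 = 248 min.
Checked against all permutations: 206 min is optimal.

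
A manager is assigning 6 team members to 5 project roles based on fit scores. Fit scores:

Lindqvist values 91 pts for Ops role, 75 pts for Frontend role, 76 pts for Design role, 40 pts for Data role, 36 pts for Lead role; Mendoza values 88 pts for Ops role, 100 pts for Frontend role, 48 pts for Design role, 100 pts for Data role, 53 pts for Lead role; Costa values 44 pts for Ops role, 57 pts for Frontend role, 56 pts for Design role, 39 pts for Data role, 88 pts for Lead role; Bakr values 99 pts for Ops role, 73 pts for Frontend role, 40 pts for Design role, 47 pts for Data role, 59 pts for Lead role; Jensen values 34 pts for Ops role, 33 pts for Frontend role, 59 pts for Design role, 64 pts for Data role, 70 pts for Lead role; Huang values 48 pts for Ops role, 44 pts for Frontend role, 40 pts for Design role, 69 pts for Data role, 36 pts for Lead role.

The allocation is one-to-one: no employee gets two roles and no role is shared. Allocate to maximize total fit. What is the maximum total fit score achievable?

Optimal: Bakr→Ops role (99 pts), Mendoza→Frontend role (100 pts), Lindqvist→Design role (76 pts), Huang→Data role (69 pts), Costa→Lead role (88 pts) — total 99+100+76+69+88 = 432 pts.
Row-greedy (each employee in turn takes its best remaining role) gives 385 pts, worse by 47.
Next-best assignment: Bakr→Ops role, Mendoza→Frontend role, Lindqvist→Design role, Jensen→Data role, Costa→Lead role = 427 pts.

Max total: 432 pts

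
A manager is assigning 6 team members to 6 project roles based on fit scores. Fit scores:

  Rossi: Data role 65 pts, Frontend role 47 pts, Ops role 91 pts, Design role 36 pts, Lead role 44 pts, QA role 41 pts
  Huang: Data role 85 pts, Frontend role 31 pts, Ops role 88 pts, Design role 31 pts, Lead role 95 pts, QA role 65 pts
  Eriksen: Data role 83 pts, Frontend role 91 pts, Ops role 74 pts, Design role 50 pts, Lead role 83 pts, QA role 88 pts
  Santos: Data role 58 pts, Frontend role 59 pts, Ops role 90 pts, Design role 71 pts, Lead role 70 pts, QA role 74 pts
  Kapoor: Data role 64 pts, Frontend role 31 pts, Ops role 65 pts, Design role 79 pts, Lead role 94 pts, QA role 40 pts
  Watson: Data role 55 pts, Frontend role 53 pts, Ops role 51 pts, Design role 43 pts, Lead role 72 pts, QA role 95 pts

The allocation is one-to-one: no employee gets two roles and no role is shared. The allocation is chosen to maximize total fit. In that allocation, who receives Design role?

Optimal: Rossi→Ops role (91 pts), Huang→Data role (85 pts), Eriksen→Frontend role (91 pts), Santos→Design role (71 pts), Kapoor→Lead role (94 pts), Watson→QA role (95 pts) — total 91+85+91+71+94+95 = 527 pts.
Column-greedy (each role in turn goes to its best remaining employee) gives 492 pts, worse by 35.
Next-best assignment: Rossi→Data role, Huang→Lead role, Eriksen→Frontend role, Santos→Ops role, Kapoor→Design role, Watson→QA role = 515 pts.
Every other assignment is strictly worse.
Santos's own top role is Ops role (90 pts), but forcing Santos→Ops role and reassigning the rest optimally gives only 515 pts — worse by 12.

Santos receives Design role.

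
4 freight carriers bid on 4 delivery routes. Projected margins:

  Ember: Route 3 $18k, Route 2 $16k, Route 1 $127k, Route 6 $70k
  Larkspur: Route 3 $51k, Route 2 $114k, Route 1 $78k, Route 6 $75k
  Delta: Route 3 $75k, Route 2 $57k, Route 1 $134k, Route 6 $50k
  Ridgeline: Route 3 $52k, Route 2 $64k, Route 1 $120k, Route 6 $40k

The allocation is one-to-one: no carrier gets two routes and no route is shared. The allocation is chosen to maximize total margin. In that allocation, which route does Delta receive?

Delta receives Route 3.

This is a one-to-one assignment (maximum-weight bipartite matching).
Optimal: Ember→Route 6 ($70k), Larkspur→Route 2 ($114k), Delta→Route 3 ($75k), Ridgeline→Route 1 ($120k) — total 70+114+75+120 = $379k.
Max-entry greedy (repeatedly take the single best remaining cell) gives $370k, worse by 9.
Delta's own top route is Route 1 ($134k), but forcing Delta→Route 1 and reassigning the rest optimally gives only $370k — worse by 9.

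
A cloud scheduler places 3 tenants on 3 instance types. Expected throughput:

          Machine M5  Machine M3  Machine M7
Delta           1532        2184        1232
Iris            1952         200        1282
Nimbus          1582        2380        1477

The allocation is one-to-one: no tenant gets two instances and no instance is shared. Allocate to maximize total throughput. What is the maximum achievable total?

Maximum total: 5613 ops/s

Treat this as an assignment problem: match each tenant to one instance.
Optimal: Delta→Machine M3 (2184 ops/s), Iris→Machine M5 (1952 ops/s), Nimbus→Machine M7 (1477 ops/s) — total 2184+1952+1477 = 5613 ops/s.
Max-entry greedy (repeatedly take the single best remaining cell) gives 5564 ops/s, worse by 49.
No other one-to-one assignment exceeds 5613 ops/s.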